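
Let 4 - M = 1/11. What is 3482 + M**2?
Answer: 423171/121 ≈ 3497.3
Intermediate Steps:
M = 43/11 (M = 4 - 1/11 = 43/11 ≈ 3.9091)
3482 + M**2 = 3482 + (43/11)**2 = 3482 + 1849/121 = 423171/121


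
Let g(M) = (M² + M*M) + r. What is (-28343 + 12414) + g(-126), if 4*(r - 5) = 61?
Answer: 63373/4 ≈ 15843.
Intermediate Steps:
r = 81/4 (r = 5 + (¼)*61 = 5 + 61/4 = 81/4 ≈ 20.250)
g(M) = 81/4 + 2*M² (g(M) = (M² + M*M) + 81/4 = (M² + M²) + 81/4 = 2*M² + 81/4 = 81/4 + 2*M²)
(-28343 + 12414) + g(-126) = (-28343 + 12414) + (81/4 + 2*(-126)²) = -15929 + (81/4 + 2*15876) = -15929 + (81/4 + 31752) = -15929 + 127089/4 = 63373/4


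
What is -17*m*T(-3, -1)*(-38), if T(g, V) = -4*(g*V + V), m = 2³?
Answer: -41344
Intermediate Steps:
m = 8
T(g, V) = -4*V - 4*V*g (T(g, V) = -4*(V*g + V) = -4*(V + V*g) = -4*V - 4*V*g)
-17*m*T(-3, -1)*(-38) = -136*(-4*(-1)*(1 - 3))*(-38) = -136*(-4*(-1)*(-2))*(-38) = -136*(-8)*(-38) = -17*(-64)*(-38) = 1088*(-38) = -41344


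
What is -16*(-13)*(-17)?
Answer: -3536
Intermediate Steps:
-16*(-13)*(-17) = 208*(-17) = -3536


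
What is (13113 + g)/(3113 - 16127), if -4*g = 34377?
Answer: -25/72 ≈ -0.34722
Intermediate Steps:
g = -34377/4 (g = -1/4*34377 = -34377/4 ≈ -8594.3)
(13113 + g)/(3113 - 16127) = (13113 - 34377/4)/(3113 - 16127) = (18075/4)/(-13014) = (18075/4)*(-1/13014) = -25/72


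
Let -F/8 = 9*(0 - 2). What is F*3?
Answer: 432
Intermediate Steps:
F = 144 (F = -72*(0 - 2) = -72*(-2) = -8*(-18) = 144)
F*3 = 144*3 = 432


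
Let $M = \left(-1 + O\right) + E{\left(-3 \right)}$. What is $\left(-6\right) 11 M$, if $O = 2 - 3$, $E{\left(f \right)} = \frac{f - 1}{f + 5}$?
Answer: $264$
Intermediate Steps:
$E{\left(f \right)} = \frac{-1 + f}{5 + f}$
$O = -1$ ($O = 2 - 3 = -1$)
$M = -4$ ($M = \left(-1 - 1\right) + \frac{-1 - 3}{5 - 3} = -2 + \frac{1}{2} \left(-4\right) = -2 - 2 = -4$)
$\left(-6\right) 11 M = \left(-6\right) 11 \left(-4\right) = \left(-66\right) \left(-4\right) = 264$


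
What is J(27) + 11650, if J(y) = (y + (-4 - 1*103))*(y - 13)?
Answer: 10530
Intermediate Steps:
J(y) = (-107 + y)*(-13 + y) (J(y) = (y + (-4 - 103))*(-13 + y) = (y - 107)*(-13 + y) = (-107 + y)*(-13 + y))
J(27) + 11650 = (1391 + 27² - 120*27) + 11650 = (1391 + 729 - 3240) + 11650 = -1120 + 11650 = 10530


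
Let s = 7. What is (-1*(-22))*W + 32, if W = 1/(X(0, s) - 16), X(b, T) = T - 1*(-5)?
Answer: 53/2 ≈ 26.500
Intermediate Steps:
X(b, T) = 5 + T (X(b, T) = T + 5 = 5 + T)
W = -1/4 (W = 1/((5 + 7) - 16) = 1/(12 - 16) = 1/(-4) = -1/4 ≈ -0.25000)
(-1*(-22))*W + 32 = -1*(-22)*(-1/4) + 32 = 22*(-1/4) + 32 = -11/2 + 32 = 53/2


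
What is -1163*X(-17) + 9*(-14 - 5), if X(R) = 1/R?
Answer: -1744/17 ≈ -102.59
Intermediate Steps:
-1163*X(-17) + 9*(-14 - 5) = -1163/(-17) + 9*(-14 - 5) = -1163*(-1/17) + 9*(-19) = 1163/17 - 171 = -1744/17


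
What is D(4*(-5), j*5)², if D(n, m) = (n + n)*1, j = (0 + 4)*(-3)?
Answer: 1600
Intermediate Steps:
j = -12 (j = 4*(-3) = -12)
D(n, m) = 2*n (D(n, m) = (2*n)*1 = 2*n)
D(4*(-5), j*5)² = (2*(4*(-5)))² = (2*(-20))² = (-40)² = 1600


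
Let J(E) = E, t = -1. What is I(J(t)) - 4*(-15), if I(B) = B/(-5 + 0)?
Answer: 301/5 ≈ 60.200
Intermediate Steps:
I(B) = -B/5 (I(B) = B/(-5) = B*(-⅕) = -B/5)
I(J(t)) - 4*(-15) = -⅕*(-1) - 4*(-15) = ⅕ + 60 = 301/5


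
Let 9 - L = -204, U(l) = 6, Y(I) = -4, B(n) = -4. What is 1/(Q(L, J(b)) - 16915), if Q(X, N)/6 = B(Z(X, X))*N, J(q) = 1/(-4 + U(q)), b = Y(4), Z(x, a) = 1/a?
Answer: -1/16927 ≈ -5.9077e-5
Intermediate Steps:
b = -4
J(q) = ½ (J(q) = 1/(-4 + 6) = 1/2 = ½)
L = 213 (L = 9 - 1*(-204) = 9 + 204 = 213)
Q(X, N) = -24*N (Q(X, N) = 6*(-4*N) = -24*N)
1/(Q(L, J(b)) - 16915) = 1/(-24*½ - 16915) = 1/(-12 - 16915) = 1/(-16927) = -1/16927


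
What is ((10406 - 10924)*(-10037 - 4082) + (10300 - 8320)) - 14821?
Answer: 7300801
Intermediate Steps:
((10406 - 10924)*(-10037 - 4082) + (10300 - 8320)) - 14821 = (-518*(-14119) + 1980) - 14821 = (7313642 + 1980) - 14821 = 7315622 - 14821 = 7300801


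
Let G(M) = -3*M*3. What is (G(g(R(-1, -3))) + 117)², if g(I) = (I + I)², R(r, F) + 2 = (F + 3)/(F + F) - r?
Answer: 6561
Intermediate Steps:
R(r, F) = -2 - r + (3 + F)/(2*F) (R(r, F) = -2 + ((F + 3)/(F + F) - r) = -2 + ((3 + F)/((2*F)) - r) = -2 + ((3 + F)*(1/(2*F)) - r) = -2 + ((3 + F)/(2*F) - r) = -2 + (-r + (3 + F)/(2*F)) = -2 - r + (3 + F)/(2*F))
g(I) = 4*I² (g(I) = (2*I)² = 4*I²)
G(M) = -9*M
(G(g(R(-1, -3))) + 117)² = (-36*(-3/2 - 1*(-1) + (3/2)/(-3))² + 117)² = (-36*(-3/2 + 1 + (3/2)*(-⅓))² + 117)² = (-36*(-3/2 + 1 - ½)² + 117)² = (-36*(-1)² + 117)² = (-36 + 117)² = 81² = 6561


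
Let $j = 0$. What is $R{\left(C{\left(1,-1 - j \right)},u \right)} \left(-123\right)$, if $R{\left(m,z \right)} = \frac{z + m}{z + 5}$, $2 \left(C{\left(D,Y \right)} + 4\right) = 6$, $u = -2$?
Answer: $123$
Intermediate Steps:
$C{\left(D,Y \right)} = -1$ ($C{\left(D,Y \right)} = -4 + \frac{1}{2} \cdot 6 = -4 + 3 = -1$)
$R{\left(m,z \right)} = \frac{m + z}{5 + z}$
$R{\left(C{\left(1,-1 - j \right)},u \right)} \left(-123\right) = \frac{-1 - 2}{5 - 2} \left(-123\right) = \frac{1}{3} \left(-3\right) \left(-123\right) = \left(-1\right) \left(-123\right) = 123$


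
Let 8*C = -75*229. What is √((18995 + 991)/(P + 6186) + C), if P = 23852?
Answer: I*√7745940542478/60076 ≈ 46.327*I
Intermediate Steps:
C = -17175/8 (C = (-75*229)/8 = (-1*17175)/8 = (⅛)*(-17175) = -17175/8 ≈ -2146.9)
√((18995 + 991)/(P + 6186) + C) = √((18995 + 991)/(23852 + 6186) - 17175/8) = √(19986/30038 - 17175/8) = √(19986*(1/30038) - 17175/8) = √(9993/15019 - 17175/8) = √(-257871381/120152) = I*√7745940542478/60076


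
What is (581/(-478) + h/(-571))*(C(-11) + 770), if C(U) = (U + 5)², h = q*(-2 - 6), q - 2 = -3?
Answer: -135236725/136469 ≈ -990.97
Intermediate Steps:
q = -1 (q = 2 - 3 = -1)
h = 8 (h = -(-2 - 6) = -1*(-8) = 8)
C(U) = (5 + U)²
(581/(-478) + h/(-571))*(C(-11) + 770) = (581/(-478) + 8/(-571))*((5 - 11)² + 770) = (581*(-1/478) + 8*(-1/571))*((-6)² + 770) = (-581/478 - 8/571)*(36 + 770) = -335575/272938*806 = -135236725/136469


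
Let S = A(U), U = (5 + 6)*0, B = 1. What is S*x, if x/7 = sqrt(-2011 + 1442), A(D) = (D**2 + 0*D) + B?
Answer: 7*I*sqrt(569) ≈ 166.98*I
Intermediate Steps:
U = 0 (U = 11*0 = 0)
A(D) = 1 + D**2 (A(D) = (D**2 + 0*D) + 1 = (D**2 + 0) + 1 = D**2 + 1 = 1 + D**2)
S = 1 (S = 1 + 0**2 = 1 + 0 = 1)
x = 7*I*sqrt(569) (x = 7*sqrt(-2011 + 1442) = 7*sqrt(-569) = 7*(I*sqrt(569)) = 7*I*sqrt(569) ≈ 166.98*I)
S*x = 1*(7*I*sqrt(569)) = 7*I*sqrt(569)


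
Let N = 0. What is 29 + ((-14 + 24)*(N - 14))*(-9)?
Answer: 1289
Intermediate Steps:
29 + ((-14 + 24)*(N - 14))*(-9) = 29 + ((-14 + 24)*(0 - 14))*(-9) = 29 + (10*(-14))*(-9) = 29 - 140*(-9) = 29 + 1260 = 1289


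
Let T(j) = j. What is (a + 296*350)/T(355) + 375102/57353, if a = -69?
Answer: 6070974653/20360315 ≈ 298.18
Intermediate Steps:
(a + 296*350)/T(355) + 375102/57353 = (-69 + 296*350)/355 + 375102/57353 = (-69 + 103600)*(1/355) + 375102*(1/57353) = 103531*(1/355) + 375102/57353 = 103531/355 + 375102/57353 = 6070974653/20360315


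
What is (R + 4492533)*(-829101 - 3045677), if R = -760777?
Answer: -14459726050168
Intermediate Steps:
(R + 4492533)*(-829101 - 3045677) = (-760777 + 4492533)*(-829101 - 3045677) = 3731756*(-3874778) = -14459726050168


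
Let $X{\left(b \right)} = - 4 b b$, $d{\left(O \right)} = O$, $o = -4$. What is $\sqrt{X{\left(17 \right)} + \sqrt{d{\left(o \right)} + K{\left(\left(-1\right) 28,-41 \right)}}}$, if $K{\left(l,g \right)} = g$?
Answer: $\sqrt{-1156 + 3 i \sqrt{5}} \approx 0.09865 + 34.0 i$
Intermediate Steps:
$X{\left(b \right)} = - 4 b^{2}$
$\sqrt{X{\left(17 \right)} + \sqrt{d{\left(o \right)} + K{\left(\left(-1\right) 28,-41 \right)}}} = \sqrt{- 4 \cdot 17^{2} + \sqrt{-4 - 41}} = \sqrt{\left(-4\right) 289 + \sqrt{-45}} = \sqrt{-1156 + 3 i \sqrt{5}}$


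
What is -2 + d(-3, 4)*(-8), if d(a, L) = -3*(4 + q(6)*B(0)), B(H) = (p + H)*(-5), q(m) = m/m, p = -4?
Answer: 574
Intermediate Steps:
q(m) = 1
B(H) = 20 - 5*H (B(H) = (-4 + H)*(-5) = 20 - 5*H)
d(a, L) = -72 (d(a, L) = -3*(4 + 1*(20 - 5*0)) = -3*(4 + 1*(20 + 0)) = -3*(4 + 1*20) = -3*(4 + 20) = -3*24 = -72)
-2 + d(-3, 4)*(-8) = -2 - 72*(-8) = -2 + 576 = 574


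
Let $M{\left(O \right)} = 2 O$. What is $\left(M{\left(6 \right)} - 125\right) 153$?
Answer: $-17289$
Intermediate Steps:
$\left(M{\left(6 \right)} - 125\right) 153 = \left(2 \cdot 6 - 125\right) 153 = \left(12 - 125\right) 153 = \left(-113\right) 153 = -17289$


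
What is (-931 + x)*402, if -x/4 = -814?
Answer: 934650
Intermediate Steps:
x = 3256 (x = -4*(-814) = 3256)
(-931 + x)*402 = (-931 + 3256)*402 = 2325*402 = 934650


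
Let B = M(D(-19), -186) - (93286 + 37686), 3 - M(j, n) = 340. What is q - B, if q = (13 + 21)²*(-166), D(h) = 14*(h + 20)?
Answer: -60587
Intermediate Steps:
D(h) = 280 + 14*h (D(h) = 14*(20 + h) = 280 + 14*h)
M(j, n) = -337 (M(j, n) = 3 - 1*340 = 3 - 340 = -337)
q = -191896 (q = 34²*(-166) = 1156*(-166) = -191896)
B = -131309 (B = -337 - (93286 + 37686) = -337 - 1*130972 = -337 - 130972 = -131309)
q - B = -191896 - 1*(-131309) = -191896 + 131309 = -60587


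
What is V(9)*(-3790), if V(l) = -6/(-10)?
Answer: -2274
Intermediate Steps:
V(l) = ⅗ (V(l) = -6*(-⅒) = ⅗)
V(9)*(-3790) = (⅗)*(-3790) = -2274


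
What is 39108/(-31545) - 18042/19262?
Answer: -220405531/101269965 ≈ -2.1764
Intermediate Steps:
39108/(-31545) - 18042/19262 = 39108*(-1/31545) - 18042*1/19262 = -13036/10515 - 9021/9631 = -220405531/101269965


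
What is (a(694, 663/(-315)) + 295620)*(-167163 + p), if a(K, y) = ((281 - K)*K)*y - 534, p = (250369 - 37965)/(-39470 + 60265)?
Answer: -46839558324391436/311925 ≈ -1.5016e+11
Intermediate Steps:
p = 212404/20795 ≈ 10.214
a(K, y) = -534 + K*y*(281 - K) (a(K, y) = (K*(281 - K))*y - 534 = K*y*(281 - K) - 534 = -534 + K*y*(281 - K))
(a(694, 663/(-315)) + 295620)*(-167163 + p) = ((-534 - 1*663/(-315)*694² + 281*694*(663/(-315))) + 295620)*(-167163 + 212404/20795) = ((-534 - 1*663*(-1/315)*481636 + 281*694*(663*(-1/315))) + 295620)*(-3475942181/20795) = ((-534 - 1*(-221/105)*481636 + 281*694*(-221/105)) + 295620)*(-3475942181/20795) = ((-534 + 106441556/105 - 43098094/105) + 295620)*(-3475942181/20795) = (9041056/15 + 295620)*(-3475942181/20795) = (13475356/15)*(-3475942181/20795) = -46839558324391436/311925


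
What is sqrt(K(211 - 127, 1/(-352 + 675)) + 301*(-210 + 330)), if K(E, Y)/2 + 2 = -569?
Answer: sqrt(34978) ≈ 187.02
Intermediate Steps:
K(E, Y) = -1142 (K(E, Y) = -4 + 2*(-569) = -4 - 1138 = -1142)
sqrt(K(211 - 127, 1/(-352 + 675)) + 301*(-210 + 330)) = sqrt(-1142 + 301*(-210 + 330)) = sqrt(-1142 + 301*120) = sqrt(-1142 + 36120) = sqrt(34978)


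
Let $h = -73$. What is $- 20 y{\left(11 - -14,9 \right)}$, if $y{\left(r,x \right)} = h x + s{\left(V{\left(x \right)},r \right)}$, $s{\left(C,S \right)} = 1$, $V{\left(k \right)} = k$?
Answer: $13120$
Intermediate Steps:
$y{\left(r,x \right)} = 1 - 73 x$ ($y{\left(r,x \right)} = - 73 x + 1 = 1 - 73 x$)
$- 20 y{\left(11 - -14,9 \right)} = - 20 \left(1 - 657\right) = \left(-20\right) \left(-656\right) = 13120$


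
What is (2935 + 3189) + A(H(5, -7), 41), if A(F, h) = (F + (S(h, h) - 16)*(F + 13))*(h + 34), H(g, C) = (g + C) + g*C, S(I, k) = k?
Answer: -41651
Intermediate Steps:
H(g, C) = C + g + C*g (H(g, C) = (C + g) + C*g = C + g + C*g)
A(F, h) = (34 + h)*(F + (-16 + h)*(13 + F)) (A(F, h) = (F + (h - 16)*(F + 13))*(h + 34) = (F + (-16 + h)*(13 + F))*(34 + h) = (34 + h)*(F + (-16 + h)*(13 + F)))
(2935 + 3189) + A(H(5, -7), 41) = (2935 + 3189) + (-7072 - 510*(-7 + 5 - 7*5) + 13*41² + 234*41 + (-7 + 5 - 7*5)*41² + 19*(-7 + 5 - 7*5)*41) = 6124 + (-7072 - 510*(-7 + 5 - 35) + 13*1681 + 9594 + (-7 + 5 - 35)*1681 + 19*(-7 + 5 - 35)*41) = 6124 + (-7072 - 510*(-37) + 21853 + 9594 - 37*1681 + 19*(-37)*41) = 6124 + (-7072 + 18870 + 21853 + 9594 - 62197 - 28823) = 6124 - 47775 = -41651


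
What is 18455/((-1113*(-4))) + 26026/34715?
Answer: 14274209/2916060 ≈ 4.8950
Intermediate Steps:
18455/((-1113*(-4))) + 26026/34715 = 18455/4452 + 26026*(1/34715) = 18455*(1/4452) + 26026/34715 = 18455/4452 + 26026/34715 = 14274209/2916060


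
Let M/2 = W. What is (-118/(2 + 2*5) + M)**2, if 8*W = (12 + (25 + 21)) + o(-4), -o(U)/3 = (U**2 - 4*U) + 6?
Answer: 20449/36 ≈ 568.03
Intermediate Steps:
o(U) = -18 - 3*U**2 + 12*U (o(U) = -3*((U**2 - 4*U) + 6) = -3*(6 + U**2 - 4*U) = -18 - 3*U**2 + 12*U)
W = -7 (W = ((12 + (25 + 21)) + (-18 - 3*(-4)**2 + 12*(-4)))/8 = ((12 + 46) + (-18 - 3*16 - 48))/8 = (58 + (-18 - 48 - 48))/8 = (58 - 114)/8 = (1/8)*(-56) = -7)
M = -14 (M = 2*(-7) = -14)
(-118/(2 + 2*5) + M)**2 = (-118/(2 + 2*5) - 14)**2 = (-118/(2 + 10) - 14)**2 = (-118/12 - 14)**2 = (-118*1/12 - 14)**2 = (-59/6 - 14)**2 = (-143/6)**2 = 20449/36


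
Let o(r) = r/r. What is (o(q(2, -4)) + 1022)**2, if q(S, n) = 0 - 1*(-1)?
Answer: 1046529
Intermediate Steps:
q(S, n) = 1 (q(S, n) = 0 + 1 = 1)
o(r) = 1
(o(q(2, -4)) + 1022)**2 = (1 + 1022)**2 = 1023**2 = 1046529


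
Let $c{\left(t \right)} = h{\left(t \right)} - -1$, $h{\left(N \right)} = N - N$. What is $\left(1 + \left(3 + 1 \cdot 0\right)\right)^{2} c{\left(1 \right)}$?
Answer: $16$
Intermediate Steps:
$h{\left(N \right)} = 0$
$c{\left(t \right)} = 1$ ($c{\left(t \right)} = 0 - -1 = 0 + 1 = 1$)
$\left(1 + \left(3 + 1 \cdot 0\right)\right)^{2} c{\left(1 \right)} = \left(1 + \left(3 + 1 \cdot 0\right)\right)^{2} \cdot 1 = \left(1 + \left(3 + 0\right)\right)^{2} \cdot 1 = \left(1 + 3\right)^{2} \cdot 1 = 4^{2} \cdot 1 = 16 \cdot 1 = 16$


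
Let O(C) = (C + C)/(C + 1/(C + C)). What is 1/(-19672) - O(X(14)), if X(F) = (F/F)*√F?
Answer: -1101661/570488 ≈ -1.9311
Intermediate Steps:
X(F) = √F (X(F) = 1*√F = √F)
O(C) = 2*C/(C + 1/(2*C)) (O(C) = (2*C)/(C + 1/(2*C)) = 2*C/(C + 1/(2*C)))
1/(-19672) - O(X(14)) = 1/(-19672) - 4*(√14)²/(1 + 2*(√14)²) = -1/19672 - 4*14/(1 + 2*14) = -1/19672 - 4*14/(1 + 28) = -1/19672 - 4*14/29 = -1/19672 - 1*56/29 = -1/19672 - 56/29 = -1101661/570488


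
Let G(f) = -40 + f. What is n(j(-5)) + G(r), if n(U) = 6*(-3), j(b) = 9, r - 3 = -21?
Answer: -76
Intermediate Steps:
r = -18 (r = 3 - 21 = -18)
n(U) = -18
n(j(-5)) + G(r) = -18 + (-40 - 18) = -18 - 58 = -76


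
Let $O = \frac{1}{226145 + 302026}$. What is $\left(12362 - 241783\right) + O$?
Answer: $- \frac{121173518990}{528171} \approx -2.2942 \cdot 10^{5}$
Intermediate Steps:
$O = \frac{1}{528171} \approx 1.8933 \cdot 10^{-6}$
$\left(12362 - 241783\right) + O = \left(12362 - 241783\right) + \frac{1}{528171} = -229421 + \frac{1}{528171} = - \frac{121173518990}{528171}$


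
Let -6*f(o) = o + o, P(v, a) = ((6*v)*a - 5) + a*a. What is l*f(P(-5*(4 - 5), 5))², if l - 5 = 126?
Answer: 3785900/9 ≈ 4.2066e+5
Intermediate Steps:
P(v, a) = -5 + a² + 6*a*v (P(v, a) = (6*a*v - 5) + a² = (-5 + 6*a*v) + a² = -5 + a² + 6*a*v)
l = 131 (l = 5 + 126 = 131)
f(o) = -o/3 (f(o) = -(o + o)/6 = -o/3)
l*f(P(-5*(4 - 5), 5))² = 131*(-(-5 + 5² + 6*5*(-5*(4 - 5)))/3)² = 131*(-(-5 + 25 + 6*5*(-5*(-1)))/3)² = 131*(-(-5 + 25 + 6*5*5)/3)² = 131*(-(-5 + 25 + 150)/3)² = 131*(-⅓*170)² = 131*(-170/3)² = 131*(28900/9) = 3785900/9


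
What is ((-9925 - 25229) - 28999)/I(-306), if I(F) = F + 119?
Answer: 64153/187 ≈ 343.06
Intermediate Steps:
I(F) = 119 + F
((-9925 - 25229) - 28999)/I(-306) = ((-9925 - 25229) - 28999)/(119 - 306) = (-35154 - 28999)/(-187) = -64153*(-1/187) = 64153/187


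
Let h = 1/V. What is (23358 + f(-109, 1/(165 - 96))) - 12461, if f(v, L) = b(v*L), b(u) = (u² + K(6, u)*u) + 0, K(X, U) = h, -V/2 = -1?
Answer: 103777475/9522 ≈ 10899.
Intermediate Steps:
V = 2 (V = -2*(-1) = 2)
h = ½ (h = 1/2 = 1*(½) = ½ ≈ 0.50000)
K(X, U) = ½
b(u) = u² + u/2 (b(u) = (u² + u/2) + 0 = u² + u/2)
f(v, L) = L*v*(½ + L*v) (f(v, L) = (v*L)*(½ + v*L) = (L*v)*(½ + L*v) = L*v*(½ + L*v))
(23358 + f(-109, 1/(165 - 96))) - 12461 = (23358 + (½)*(-109)*(1 + 2*(-109)/(165 - 96))/(165 - 96)) - 12461 = (23358 + (½)*(-109)*(1 + 2*(-109)/69)/69) - 12461 = (23358 + (½)*(1/69)*(-109)*(1 + 2*(1/69)*(-109))) - 12461 = (23358 + (½)*(1/69)*(-109)*(1 - 218/69)) - 12461 = (23358 + (½)*(1/69)*(-109)*(-149/69)) - 12461 = (23358 + 16241/9522) - 12461 = 222431117/9522 - 12461 = 103777475/9522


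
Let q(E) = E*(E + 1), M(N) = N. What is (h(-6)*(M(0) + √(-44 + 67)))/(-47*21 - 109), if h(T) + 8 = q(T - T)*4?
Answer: √23/137 ≈ 0.035006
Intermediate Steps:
q(E) = E*(1 + E)
h(T) = -8 (h(T) = -8 + ((T - T)*(1 + (T - T)))*4 = -8 + (0*(1 + 0))*4 = -8 + (0*1)*4 = -8 + 0*4 = -8 + 0 = -8)
(h(-6)*(M(0) + √(-44 + 67)))/(-47*21 - 109) = (-8*(0 + √(-44 + 67)))/(-47*21 - 109) = (-8*(0 + √23))/(-987 - 109) = -8*√23/(-1096) = -8*√23*(-1/1096) = √23/137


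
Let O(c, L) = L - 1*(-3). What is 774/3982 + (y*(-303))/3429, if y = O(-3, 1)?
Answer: -362023/2275713 ≈ -0.15908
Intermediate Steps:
O(c, L) = 3 + L (O(c, L) = L + 3 = 3 + L)
y = 4 (y = 3 + 1 = 4)
774/3982 + (y*(-303))/3429 = 774/3982 + (4*(-303))/3429 = 774*(1/3982) - 1212*1/3429 = 387/1991 - 404/1143 = -362023/2275713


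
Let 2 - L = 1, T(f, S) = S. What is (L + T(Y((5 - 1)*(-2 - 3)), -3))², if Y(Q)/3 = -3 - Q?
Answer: 4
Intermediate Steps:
Y(Q) = -9 - 3*Q (Y(Q) = 3*(-3 - Q) = -9 - 3*Q)
L = 1 (L = 2 - 1*1 = 2 - 1 = 1)
(L + T(Y((5 - 1)*(-2 - 3)), -3))² = (1 - 3)² = (-2)² = 4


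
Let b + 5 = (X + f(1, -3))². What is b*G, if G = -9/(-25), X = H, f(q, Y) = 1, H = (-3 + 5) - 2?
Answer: -36/25 ≈ -1.4400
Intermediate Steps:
H = 0 (H = 2 - 2 = 0)
X = 0
b = -4 (b = -5 + (0 + 1)² = -5 + 1² = -5 + 1 = -4)
G = 9/25 (G = -9*(-1/25) = 9/25 ≈ 0.36000)
b*G = -4*9/25 = -36/25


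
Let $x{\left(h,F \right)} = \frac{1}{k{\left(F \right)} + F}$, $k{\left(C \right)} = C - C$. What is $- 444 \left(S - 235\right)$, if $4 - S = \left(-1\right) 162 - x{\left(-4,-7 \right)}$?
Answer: $\frac{214896}{7} \approx 30699.0$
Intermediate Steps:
$k{\left(C \right)} = 0$
$x{\left(h,F \right)} = \frac{1}{F}$ ($x{\left(h,F \right)} = \frac{1}{0 + F} = \frac{1}{F}$)
$S = \frac{1161}{7}$ ($S = 4 - \left(\left(-1\right) 162 - \frac{1}{-7}\right) = 4 - \left(-162 - - \frac{1}{7}\right) = 4 - \left(-162 + \frac{1}{7}\right) = 4 - - \frac{1133}{7} = 4 + \frac{1133}{7} = \frac{1161}{7} \approx 165.86$)
$- 444 \left(S - 235\right) = - 444 \left(\frac{1161}{7} - 235\right) = \left(-444\right) \left(- \frac{484}{7}\right) = \frac{214896}{7}$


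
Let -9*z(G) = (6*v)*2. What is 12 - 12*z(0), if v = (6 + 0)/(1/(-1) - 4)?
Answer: -36/5 ≈ -7.2000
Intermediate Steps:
v = -6/5 (v = 6/(-1 - 4) = 6/(-5) = 6*(-1/5) = -6/5 ≈ -1.2000)
z(G) = 8/5 (z(G) = -6*(-6/5)*2/9 = -(-4)*2/5 = -1/9*(-72/5) = 8/5)
12 - 12*z(0) = 12 - 12*8/5 = 12 - 96/5 = -36/5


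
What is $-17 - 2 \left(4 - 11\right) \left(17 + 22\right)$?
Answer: $529$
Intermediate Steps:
$-17 - 2 \left(4 - 11\right) \left(17 + 22\right) = -17 - 2 \left(\left(-7\right) 39\right) = -17 - -546 = -17 + 546 = 529$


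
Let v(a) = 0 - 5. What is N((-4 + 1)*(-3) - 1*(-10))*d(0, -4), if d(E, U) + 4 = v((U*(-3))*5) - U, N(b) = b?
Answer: -95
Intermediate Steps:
v(a) = -5
d(E, U) = -9 - U (d(E, U) = -4 + (-5 - U) = -9 - U)
N((-4 + 1)*(-3) - 1*(-10))*d(0, -4) = ((-4 + 1)*(-3) - 1*(-10))*(-9 - 1*(-4)) = (-3*(-3) + 10)*(-9 + 4) = (9 + 10)*(-5) = 19*(-5) = -95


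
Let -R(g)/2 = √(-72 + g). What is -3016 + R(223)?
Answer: -3016 - 2*√151 ≈ -3040.6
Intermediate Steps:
R(g) = -2*√(-72 + g)
-3016 + R(223) = -3016 - 2*√(-72 + 223) = -3016 - 2*√151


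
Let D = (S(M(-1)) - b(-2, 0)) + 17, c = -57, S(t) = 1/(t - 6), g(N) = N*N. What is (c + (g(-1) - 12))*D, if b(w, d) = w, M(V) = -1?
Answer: -8976/7 ≈ -1282.3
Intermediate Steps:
g(N) = N**2
S(t) = 1/(-6 + t)
D = 132/7 (D = (1/(-6 - 1) - 1*(-2)) + 17 = (1/(-7) + 2) + 17 = (-1/7 + 2) + 17 = 13/7 + 17 = 132/7 ≈ 18.857)
(c + (g(-1) - 12))*D = (-57 + ((-1)**2 - 12))*(132/7) = (-57 + (1 - 12))*(132/7) = (-57 - 11)*(132/7) = -68*132/7 = -8976/7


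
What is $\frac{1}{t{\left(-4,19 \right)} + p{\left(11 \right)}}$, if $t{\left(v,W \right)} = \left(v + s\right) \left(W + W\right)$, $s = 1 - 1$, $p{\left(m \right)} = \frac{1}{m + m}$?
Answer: $- \frac{22}{3343} \approx -0.0065809$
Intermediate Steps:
$p{\left(m \right)} = \frac{1}{2 m}$
$s = 0$
$t{\left(v,W \right)} = 2 W v$ ($t{\left(v,W \right)} = \left(v + 0\right) \left(W + W\right) = v 2 W = 2 W v$)
$\frac{1}{t{\left(-4,19 \right)} + p{\left(11 \right)}} = \frac{1}{2 \cdot 19 \left(-4\right) + \frac{1}{2 \cdot 11}} = \frac{1}{-152 + \frac{1}{2} \cdot \frac{1}{11}} = \frac{1}{-152 + \frac{1}{22}} = \frac{1}{- \frac{3343}{22}} = - \frac{22}{3343}$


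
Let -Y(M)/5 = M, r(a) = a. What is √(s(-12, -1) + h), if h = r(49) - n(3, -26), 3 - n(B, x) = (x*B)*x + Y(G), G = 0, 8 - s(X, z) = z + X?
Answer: √2095 ≈ 45.771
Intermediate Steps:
s(X, z) = 8 - X - z (s(X, z) = 8 - (z + X) = 8 - (X + z) = 8 + (-X - z) = 8 - X - z)
Y(M) = -5*M
n(B, x) = 3 - B*x² (n(B, x) = 3 - ((x*B)*x - 5*0) = 3 - ((B*x)*x + 0) = 3 - (B*x² + 0) = 3 - B*x²)
h = 2074 (h = 49 - (3 - 1*3*(-26)²) = 49 - (3 - 1*3*676) = 49 - (3 - 2028) = 49 - 1*(-2025) = 49 + 2025 = 2074)
√(s(-12, -1) + h) = √((8 - 1*(-12) - 1*(-1)) + 2074) = √((8 + 12 + 1) + 2074) = √(21 + 2074) = √2095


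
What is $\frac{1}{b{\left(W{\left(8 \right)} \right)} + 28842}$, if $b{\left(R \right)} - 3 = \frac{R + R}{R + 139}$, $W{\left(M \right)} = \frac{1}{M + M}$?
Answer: $\frac{2225}{64180127} \approx 3.4668 \cdot 10^{-5}$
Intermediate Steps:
$W{\left(M \right)} = \frac{1}{2 M}$
$b{\left(R \right)} = 3 + \frac{2 R}{139 + R}$ ($b{\left(R \right)} = 3 + \frac{R + R}{R + 139} = 3 + \frac{2 R}{139 + R}$)
$\frac{1}{b{\left(W{\left(8 \right)} \right)} + 28842} = \frac{1}{\frac{417 + 5 \frac{1}{2 \cdot 8}}{139 + \frac{1}{2 \cdot 8}} + 28842} = \frac{1}{\frac{417 + 5 \cdot \frac{1}{2} \cdot \frac{1}{8}}{139 + \frac{1}{2} \cdot \frac{1}{8}} + 28842} = \frac{1}{\frac{417 + 5 \cdot \frac{1}{16}}{139 + \frac{1}{16}} + 28842} = \frac{1}{\frac{417 + \frac{5}{16}}{\frac{2225}{16}} + 28842} = \frac{1}{\frac{16}{2225} \cdot \frac{6677}{16} + 28842} = \frac{1}{\frac{6677}{2225} + 28842} = \frac{1}{\frac{64180127}{2225}} = \frac{2225}{64180127}$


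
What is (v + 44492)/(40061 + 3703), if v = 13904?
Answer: 14599/10941 ≈ 1.3343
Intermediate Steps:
(v + 44492)/(40061 + 3703) = (13904 + 44492)/(40061 + 3703) = 58396/43764 = 58396*(1/43764) = 14599/10941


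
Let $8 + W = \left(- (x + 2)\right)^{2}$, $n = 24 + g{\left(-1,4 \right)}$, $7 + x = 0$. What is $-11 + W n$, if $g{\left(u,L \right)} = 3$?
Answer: $448$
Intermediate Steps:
$x = -7$ ($x = -7 + 0 = -7$)
$n = 27$ ($n = 24 + 3 = 27$)
$W = 17$ ($W = -8 + \left(- (-7 + 2)\right)^{2} = -8 + \left(\left(-1\right) \left(-5\right)\right)^{2} = -8 + 5^{2} = -8 + 25 = 17$)
$-11 + W n = -11 + 17 \cdot 27 = -11 + 459 = 448$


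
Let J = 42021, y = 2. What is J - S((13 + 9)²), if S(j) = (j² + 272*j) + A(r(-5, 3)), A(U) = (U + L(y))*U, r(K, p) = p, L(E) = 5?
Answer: -323907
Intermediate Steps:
A(U) = U*(5 + U) (A(U) = (U + 5)*U = (5 + U)*U = U*(5 + U))
S(j) = 24 + j² + 272*j (S(j) = (j² + 272*j) + 3*(5 + 3) = (j² + 272*j) + 3*8 = (j² + 272*j) + 24 = 24 + j² + 272*j)
J - S((13 + 9)²) = 42021 - (24 + ((13 + 9)²)² + 272*(13 + 9)²) = 42021 - (24 + (22²)² + 272*22²) = 42021 - (24 + 484² + 272*484) = 42021 - (24 + 234256 + 131648) = 42021 - 1*365928 = 42021 - 365928 = -323907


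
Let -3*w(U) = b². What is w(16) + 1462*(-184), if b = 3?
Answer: -269011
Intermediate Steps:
w(U) = -3 (w(U) = -⅓*3² = -⅓*9 = -3)
w(16) + 1462*(-184) = -3 + 1462*(-184) = -3 - 269008 = -269011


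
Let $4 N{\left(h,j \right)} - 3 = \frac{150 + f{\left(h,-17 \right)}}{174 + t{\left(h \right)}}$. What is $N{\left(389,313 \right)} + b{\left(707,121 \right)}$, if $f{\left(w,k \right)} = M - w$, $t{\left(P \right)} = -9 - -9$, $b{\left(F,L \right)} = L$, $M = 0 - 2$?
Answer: $\frac{84497}{696} \approx 121.4$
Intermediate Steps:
$M = -2$
$t{\left(P \right)} = 0$ ($t{\left(P \right)} = -9 + 9 = 0$)
$f{\left(w,k \right)} = -2 - w$
$N{\left(h,j \right)} = \frac{335}{348} - \frac{h}{696}$ ($N{\left(h,j \right)} = \frac{3}{4} + \frac{\left(150 - \left(2 + h\right)\right) \frac{1}{174 + 0}}{4} = \frac{3}{4} + \frac{\left(148 - h\right) \frac{1}{174}}{4} = \frac{3}{4} + \frac{\frac{74}{87} - \frac{h}{174}}{4} = \frac{3}{4} - \left(- \frac{37}{174} + \frac{h}{696}\right) = \frac{335}{348} - \frac{h}{696}$)
$N{\left(389,313 \right)} + b{\left(707,121 \right)} = \left(\frac{335}{348} - \frac{389}{696}\right) + 121 = \frac{281}{696} + 121 = \frac{84497}{696}$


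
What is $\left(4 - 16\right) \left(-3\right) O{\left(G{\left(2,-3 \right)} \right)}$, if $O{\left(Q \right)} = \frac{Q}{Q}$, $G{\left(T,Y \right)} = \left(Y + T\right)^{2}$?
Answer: $36$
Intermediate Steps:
$G{\left(T,Y \right)} = \left(T + Y\right)^{2}$
$O{\left(Q \right)} = 1$
$\left(4 - 16\right) \left(-3\right) O{\left(G{\left(2,-3 \right)} \right)} = \left(4 - 16\right) \left(-3\right) 1 = \left(-12\right) \left(-3\right) 1 = 36 \cdot 1 = 36$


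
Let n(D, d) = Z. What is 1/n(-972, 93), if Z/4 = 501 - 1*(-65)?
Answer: 1/2264 ≈ 0.00044170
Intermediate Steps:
Z = 2264 (Z = 4*(501 - 1*(-65)) = 4*(501 + 65) = 4*566 = 2264)
n(D, d) = 2264
1/n(-972, 93) = 1/2264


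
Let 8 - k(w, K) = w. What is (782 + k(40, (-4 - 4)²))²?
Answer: 562500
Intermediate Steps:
k(w, K) = 8 - w
(782 + k(40, (-4 - 4)²))² = (782 + (8 - 1*40))² = (782 + (8 - 40))² = (782 - 32)² = 750² = 562500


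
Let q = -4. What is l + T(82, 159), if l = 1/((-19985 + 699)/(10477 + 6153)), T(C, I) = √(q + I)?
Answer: -8315/9643 + √155 ≈ 11.588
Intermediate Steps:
T(C, I) = √(-4 + I)
l = -8315/9643 (l = 1/(-19286/16630) = 1/(-19286*1/16630) = 1/(-9643/8315) = -8315/9643 ≈ -0.86228)
l + T(82, 159) = -8315/9643 + √(-4 + 159) = -8315/9643 + √155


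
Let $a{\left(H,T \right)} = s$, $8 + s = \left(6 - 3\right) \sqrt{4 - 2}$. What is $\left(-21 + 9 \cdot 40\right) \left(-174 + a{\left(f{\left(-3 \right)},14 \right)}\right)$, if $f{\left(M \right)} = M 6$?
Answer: $-61698 + 1017 \sqrt{2} \approx -60260.0$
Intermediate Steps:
$f{\left(M \right)} = 6 M$
$s = -8 + 3 \sqrt{2}$ ($s = -8 + \left(6 - 3\right) \sqrt{4 - 2} = -8 + 3 \sqrt{2} \approx -3.7574$)
$a{\left(H,T \right)} = -8 + 3 \sqrt{2}$
$\left(-21 + 9 \cdot 40\right) \left(-174 + a{\left(f{\left(-3 \right)},14 \right)}\right) = \left(-21 + 9 \cdot 40\right) \left(-174 - \left(8 - 3 \sqrt{2}\right)\right) = \left(-21 + 360\right) \left(-182 + 3 \sqrt{2}\right) = 339 \left(-182 + 3 \sqrt{2}\right) = -61698 + 1017 \sqrt{2}$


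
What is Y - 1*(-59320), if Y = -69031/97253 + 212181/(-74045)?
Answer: 427143409559012/7201098385 ≈ 59316.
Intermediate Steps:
Y = -25746639188/7201098385 (Y = -69031*1/97253 + 212181*(-1/74045) = -69031/97253 - 212181/74045 = -25746639188/7201098385 ≈ -3.5754)
Y - 1*(-59320) = -25746639188/7201098385 - 1*(-59320) = -25746639188/7201098385 + 59320 = 427143409559012/7201098385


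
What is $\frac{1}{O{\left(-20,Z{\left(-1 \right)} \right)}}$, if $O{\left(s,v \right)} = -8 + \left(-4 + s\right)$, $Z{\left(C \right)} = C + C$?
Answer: $- \frac{1}{32} \approx -0.03125$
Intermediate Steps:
$Z{\left(C \right)} = 2 C$
$O{\left(s,v \right)} = -12 + s$
$\frac{1}{O{\left(-20,Z{\left(-1 \right)} \right)}} = \frac{1}{-12 - 20} = \frac{1}{-32} = - \frac{1}{32}$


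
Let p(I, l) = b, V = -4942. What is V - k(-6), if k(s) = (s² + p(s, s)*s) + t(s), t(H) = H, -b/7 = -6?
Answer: -4720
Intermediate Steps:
b = 42 (b = -7*(-6) = 42)
p(I, l) = 42
k(s) = s² + 43*s (k(s) = (s² + 42*s) + s = s² + 43*s)
V - k(-6) = -4942 - (-6)*(43 - 6) = -4942 - (-6)*37 = -4942 - 1*(-222) = -4942 + 222 = -4720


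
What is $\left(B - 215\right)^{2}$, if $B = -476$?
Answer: $477481$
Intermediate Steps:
$\left(B - 215\right)^{2} = \left(-476 - 215\right)^{2} = \left(-691\right)^{2} = 477481$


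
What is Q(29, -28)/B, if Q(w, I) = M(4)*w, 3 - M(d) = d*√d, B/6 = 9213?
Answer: -145/55278 ≈ -0.0026231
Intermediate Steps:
B = 55278 (B = 6*9213 = 55278)
M(d) = 3 - d^(3/2) (M(d) = 3 - d*√d = 3 - d^(3/2))
Q(w, I) = -5*w (Q(w, I) = (3 - 4^(3/2))*w = (3 - 1*8)*w = (3 - 8)*w = -5*w)
Q(29, -28)/B = -5*29/55278 = -145*1/55278 = -145/55278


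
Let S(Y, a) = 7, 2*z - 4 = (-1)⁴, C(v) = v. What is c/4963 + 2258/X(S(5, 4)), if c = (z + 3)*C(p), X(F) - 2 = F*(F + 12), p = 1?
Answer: 22414393/1340010 ≈ 16.727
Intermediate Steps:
z = 5/2 (z = 2 + (½)*(-1)⁴ = 2 + (½)*1 = 2 + ½ = 5/2 ≈ 2.5000)
X(F) = 2 + F*(12 + F) (X(F) = 2 + F*(F + 12) = 2 + F*(12 + F))
c = 11/2 (c = (5/2 + 3)*1 = (11/2)*1 = 11/2 ≈ 5.5000)
c/4963 + 2258/X(S(5, 4)) = (11/2)/4963 + 2258/(2 + 7² + 12*7) = (11/2)*(1/4963) + 2258/(2 + 49 + 84) = 11/9926 + 2258/135 = 22414393/1340010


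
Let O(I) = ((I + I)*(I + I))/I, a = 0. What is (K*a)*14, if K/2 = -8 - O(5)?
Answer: 0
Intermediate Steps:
O(I) = 4*I (O(I) = ((2*I)*(2*I))/I = (4*I²)/I = 4*I)
K = -56 (K = 2*(-8 - 4*5) = 2*(-8 - 1*20) = 2*(-8 - 20) = 2*(-28) = -56)
(K*a)*14 = -56*0*14 = 0*14 = 0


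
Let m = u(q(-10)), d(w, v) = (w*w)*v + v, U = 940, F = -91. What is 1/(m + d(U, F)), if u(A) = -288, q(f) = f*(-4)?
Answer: -1/80407979 ≈ -1.2437e-8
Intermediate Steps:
q(f) = -4*f
d(w, v) = v + v*w² (d(w, v) = w²*v + v = v*w² + v = v + v*w²)
m = -288
1/(m + d(U, F)) = 1/(-288 - 91*(1 + 940²)) = 1/(-288 - 91*(1 + 883600)) = 1/(-288 - 91*883601) = 1/(-288 - 80407691) = 1/(-80407979) = -1/80407979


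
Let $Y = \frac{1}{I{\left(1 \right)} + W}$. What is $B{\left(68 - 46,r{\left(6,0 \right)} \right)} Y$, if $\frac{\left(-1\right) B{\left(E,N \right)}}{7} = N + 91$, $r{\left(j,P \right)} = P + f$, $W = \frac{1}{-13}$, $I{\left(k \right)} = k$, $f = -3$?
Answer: $- \frac{2002}{3} \approx -667.33$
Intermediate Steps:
$W = - \frac{1}{13} \approx -0.076923$
$r{\left(j,P \right)} = -3 + P$ ($r{\left(j,P \right)} = P - 3 = -3 + P$)
$Y = \frac{13}{12}$ ($Y = \frac{1}{1 - \frac{1}{13}} = \frac{1}{\frac{12}{13}} = \frac{13}{12} \approx 1.0833$)
$B{\left(E,N \right)} = -637 - 7 N$ ($B{\left(E,N \right)} = - 7 \left(N + 91\right) = - 7 \left(91 + N\right) = -637 - 7 N$)
$B{\left(68 - 46,r{\left(6,0 \right)} \right)} Y = \left(-637 - 7 \left(-3 + 0\right)\right) \frac{13}{12} = \left(-637 - -21\right) \frac{13}{12} = \left(-637 + 21\right) \frac{13}{12} = \left(-616\right) \frac{13}{12} = - \frac{2002}{3}$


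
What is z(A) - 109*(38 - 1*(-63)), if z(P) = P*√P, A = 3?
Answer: -11009 + 3*√3 ≈ -11004.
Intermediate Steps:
z(P) = P^(3/2)
z(A) - 109*(38 - 1*(-63)) = 3^(3/2) - 109*(38 - 1*(-63)) = 3*√3 - 109*(38 + 63) = 3*√3 - 109*101 = 3*√3 - 11009 = -11009 + 3*√3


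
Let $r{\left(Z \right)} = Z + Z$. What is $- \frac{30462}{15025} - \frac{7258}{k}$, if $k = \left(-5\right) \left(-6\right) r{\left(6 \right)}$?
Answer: $- \frac{12001777}{540900} \approx -22.189$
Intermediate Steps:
$r{\left(Z \right)} = 2 Z$
$k = 360$ ($k = \left(-5\right) \left(-6\right) 2 \cdot 6 = 30 \cdot 12 = 360$)
$- \frac{30462}{15025} - \frac{7258}{k} = - \frac{30462}{15025} - \frac{7258}{360} = \left(-30462\right) \frac{1}{15025} - \frac{3629}{180} = - \frac{30462}{15025} - \frac{3629}{180} = - \frac{12001777}{540900}$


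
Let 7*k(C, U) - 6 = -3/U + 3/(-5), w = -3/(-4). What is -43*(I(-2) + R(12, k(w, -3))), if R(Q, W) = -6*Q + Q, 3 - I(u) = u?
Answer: 2365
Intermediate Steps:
w = 3/4 (w = -3*(-1/4) = 3/4 ≈ 0.75000)
k(C, U) = 27/35 - 3/(7*U) (k(C, U) = 6/7 + (-3/U + 3/(-5))/7 = 6/7 + (-3/U + 3*(-1/5))/7 = 6/7 + (-3/U - 3/5)/7 = 6/7 + (-3/5 - 3/U)/7 = 6/7 + (-3/35 - 3/(7*U)) = 27/35 - 3/(7*U))
I(u) = 3 - u
R(Q, W) = -5*Q
-43*(I(-2) + R(12, k(w, -3))) = -43*((3 - 1*(-2)) - 5*12) = -43*((3 + 2) - 60) = -43*(5 - 60) = -43*(-55) = 2365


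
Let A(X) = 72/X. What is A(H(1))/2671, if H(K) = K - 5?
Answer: -18/2671 ≈ -0.0067391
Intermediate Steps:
H(K) = -5 + K
A(H(1))/2671 = (72/(-5 + 1))/2671 = (72/(-4))*(1/2671) = (72*(-¼))*(1/2671) = -18*1/2671 = -18/2671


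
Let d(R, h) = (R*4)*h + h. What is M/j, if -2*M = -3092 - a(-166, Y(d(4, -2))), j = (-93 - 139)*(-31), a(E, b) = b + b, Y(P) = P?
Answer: 189/899 ≈ 0.21023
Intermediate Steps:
d(R, h) = h + 4*R*h (d(R, h) = (4*R)*h + h = 4*R*h + h = h + 4*R*h)
a(E, b) = 2*b
j = 7192 (j = -232*(-31) = 7192)
M = 1512 (M = -(-3092 - 2*(-2*(1 + 4*4)))/2 = -(-3092 - 2*(-2*(1 + 16)))/2 = -(-3092 - 2*(-2*17))/2 = -(-3092 - 2*(-34))/2 = -(-3092 - 1*(-68))/2 = -(-3092 + 68)/2 = -½*(-3024) = 1512)
M/j = 1512/7192 = 1512*(1/7192) = 189/899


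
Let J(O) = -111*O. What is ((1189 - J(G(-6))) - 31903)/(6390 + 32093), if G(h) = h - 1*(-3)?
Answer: -31047/38483 ≈ -0.80677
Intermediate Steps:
G(h) = 3 + h (G(h) = h + 3 = 3 + h)
((1189 - J(G(-6))) - 31903)/(6390 + 32093) = ((1189 - (-111)*(3 - 6)) - 31903)/(6390 + 32093) = ((1189 - (-111)*(-3)) - 31903)/38483 = ((1189 - 1*333) - 31903)*(1/38483) = ((1189 - 333) - 31903)*(1/38483) = (856 - 31903)*(1/38483) = -31047*1/38483 = -31047/38483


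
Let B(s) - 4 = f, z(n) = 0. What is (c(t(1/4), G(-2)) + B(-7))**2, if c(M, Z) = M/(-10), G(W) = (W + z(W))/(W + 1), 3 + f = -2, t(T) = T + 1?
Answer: 81/64 ≈ 1.2656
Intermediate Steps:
t(T) = 1 + T
f = -5 (f = -3 - 2 = -5)
G(W) = W/(1 + W) (G(W) = (W + 0)/(W + 1) = W/(1 + W))
c(M, Z) = -M/10 (c(M, Z) = M*(-1/10) = -M/10)
B(s) = -1 (B(s) = 4 - 5 = -1)
(c(t(1/4), G(-2)) + B(-7))**2 = (-(1 + 1/4)/10 - 1)**2 = (-1/10*5/4 - 1)**2 = (-1/8 - 1)**2 = (-9/8)**2 = 81/64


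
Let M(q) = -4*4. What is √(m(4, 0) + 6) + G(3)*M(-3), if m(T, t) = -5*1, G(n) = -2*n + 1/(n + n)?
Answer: 283/3 ≈ 94.333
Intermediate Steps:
M(q) = -16
G(n) = 1/(2*n) - 2*n (G(n) = -2*n + 1/(2*n) = 1/(2*n) - 2*n)
m(T, t) = -5
√(m(4, 0) + 6) + G(3)*M(-3) = √(-5 + 6) + ((½)/3 - 2*3)*(-16) = √1 + ((½)*(⅓) - 6)*(-16) = 1 + (⅙ - 6)*(-16) = 1 - 35/6*(-16) = 1 + 280/3 = 283/3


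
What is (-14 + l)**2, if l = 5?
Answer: 81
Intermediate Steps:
(-14 + l)**2 = (-14 + 5)**2 = (-9)**2 = 81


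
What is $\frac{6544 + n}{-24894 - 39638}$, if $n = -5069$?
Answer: $- \frac{1475}{64532} \approx -0.022857$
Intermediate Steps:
$\frac{6544 + n}{-24894 - 39638} = \frac{6544 - 5069}{-24894 - 39638} = \frac{1475}{-64532} = 1475 \left(- \frac{1}{64532}\right) = - \frac{1475}{64532}$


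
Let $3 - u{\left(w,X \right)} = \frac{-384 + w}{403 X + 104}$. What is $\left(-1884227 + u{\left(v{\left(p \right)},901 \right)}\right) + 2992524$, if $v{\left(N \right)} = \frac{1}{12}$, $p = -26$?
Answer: $\frac{4830507821807}{4358484} \approx 1.1083 \cdot 10^{6}$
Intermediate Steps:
$v{\left(N \right)} = \frac{1}{12}$
$u{\left(w,X \right)} = 3 - \frac{-384 + w}{104 + 403 X}$ ($u{\left(w,X \right)} = 3 - \frac{-384 + w}{403 X + 104} = 3 - \frac{-384 + w}{104 + 403 X}$)
$\left(-1884227 + u{\left(v{\left(p \right)},901 \right)}\right) + 2992524 = \left(-1884227 + \frac{696 - \frac{1}{12} + 1209 \cdot 901}{13 \left(8 + 31 \cdot 901\right)}\right) + 2992524 = \left(-1884227 + \frac{696 - \frac{1}{12} + 1089309}{13 \left(8 + 27931\right)}\right) + 2992524 = \left(-1884227 + \frac{1}{13} \cdot \frac{1}{27939} \cdot \frac{13080059}{12}\right) + 2992524 = \left(-1884227 + \frac{13080059}{4358484}\right) + 2992524 = - \frac{8212360151809}{4358484} + 2992524 = \frac{4830507821807}{4358484}$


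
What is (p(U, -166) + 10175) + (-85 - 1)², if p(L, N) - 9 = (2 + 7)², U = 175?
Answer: 17661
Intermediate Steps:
p(L, N) = 90 (p(L, N) = 9 + (2 + 7)² = 9 + 9² = 9 + 81 = 90)
(p(U, -166) + 10175) + (-85 - 1)² = (90 + 10175) + (-85 - 1)² = 10265 + (-86)² = 10265 + 7396 = 17661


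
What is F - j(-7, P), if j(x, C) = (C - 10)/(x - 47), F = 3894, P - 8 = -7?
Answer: 23363/6 ≈ 3893.8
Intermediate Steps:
P = 1 (P = 8 - 7 = 1)
j(x, C) = (-10 + C)/(-47 + x)
F - j(-7, P) = 3894 - (-10 + 1)/(-47 - 7) = 3894 - (-9)/(-54) = 3894 - (-1)*(-9)/54 = 3894 - 1*1/6 = 3894 - 1/6 = 23363/6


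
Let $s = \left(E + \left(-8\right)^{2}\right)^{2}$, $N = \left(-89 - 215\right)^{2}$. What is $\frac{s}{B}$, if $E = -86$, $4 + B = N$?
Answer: $\frac{121}{23103} \approx 0.0052374$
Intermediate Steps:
$N = 92416$ ($N = \left(-304\right)^{2} = 92416$)
$B = 92412$ ($B = -4 + 92416 = 92412$)
$s = 484$ ($s = \left(-86 + \left(-8\right)^{2}\right)^{2} = \left(-86 + 64\right)^{2} = \left(-22\right)^{2} = 484$)
$\frac{s}{B} = \frac{484}{92412} = 484 \cdot \frac{1}{92412} = \frac{121}{23103}$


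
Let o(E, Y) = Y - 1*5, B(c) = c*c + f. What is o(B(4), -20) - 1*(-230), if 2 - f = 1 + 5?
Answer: 205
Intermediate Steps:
f = -4 (f = 2 - (1 + 5) = 2 - 1*6 = 2 - 6 = -4)
B(c) = -4 + c² (B(c) = c*c - 4 = c² - 4 = -4 + c²)
o(E, Y) = -5 + Y (o(E, Y) = Y - 5 = -5 + Y)
o(B(4), -20) - 1*(-230) = (-5 - 20) - 1*(-230) = -25 + 230 = 205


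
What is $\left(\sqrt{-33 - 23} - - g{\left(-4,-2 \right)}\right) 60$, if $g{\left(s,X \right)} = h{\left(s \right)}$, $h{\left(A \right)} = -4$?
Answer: $-240 + 120 i \sqrt{14} \approx -240.0 + 449.0 i$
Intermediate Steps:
$g{\left(s,X \right)} = -4$
$\left(\sqrt{-33 - 23} - - g{\left(-4,-2 \right)}\right) 60 = \left(\sqrt{-33 - 23} + \left(\left(5 - 4\right) - 5\right)\right) 60 = \left(\sqrt{-56} + \left(1 - 5\right)\right) 60 = \left(2 i \sqrt{14} - 4\right) 60 = \left(-4 + 2 i \sqrt{14}\right) 60 = -240 + 120 i \sqrt{14}$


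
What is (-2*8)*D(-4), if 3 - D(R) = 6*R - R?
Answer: -368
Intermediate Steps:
D(R) = 3 - 5*R (D(R) = 3 - (6*R - R) = 3 - 5*R)
(-2*8)*D(-4) = (-2*8)*(3 - 5*(-4)) = -16*(3 + 20) = -16*23 = -368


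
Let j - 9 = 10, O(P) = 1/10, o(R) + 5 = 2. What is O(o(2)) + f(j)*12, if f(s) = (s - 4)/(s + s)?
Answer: 919/190 ≈ 4.8368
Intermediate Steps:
o(R) = -3 (o(R) = -5 + 2 = -3)
O(P) = ⅒
j = 19 (j = 9 + 10 = 19)
f(s) = (-4 + s)/(2*s) (f(s) = (-4 + s)/((2*s)) = (-4 + s)*(1/(2*s)) = (-4 + s)/(2*s))
O(o(2)) + f(j)*12 = ⅒ + ((½)*(-4 + 19)/19)*12 = ⅒ + ((½)*(1/19)*15)*12 = ⅒ + (15/38)*12 = ⅒ + 90/19 = 919/190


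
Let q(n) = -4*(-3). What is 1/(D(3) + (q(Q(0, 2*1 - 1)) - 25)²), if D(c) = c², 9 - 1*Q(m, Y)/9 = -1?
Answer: 1/178 ≈ 0.0056180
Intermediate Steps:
Q(m, Y) = 90 (Q(m, Y) = 81 - 9*(-1) = 81 + 9 = 90)
q(n) = 12
1/(D(3) + (q(Q(0, 2*1 - 1)) - 25)²) = 1/(3² + (12 - 25)²) = 1/(9 + (-13)²) = 1/(9 + 169) = 1/178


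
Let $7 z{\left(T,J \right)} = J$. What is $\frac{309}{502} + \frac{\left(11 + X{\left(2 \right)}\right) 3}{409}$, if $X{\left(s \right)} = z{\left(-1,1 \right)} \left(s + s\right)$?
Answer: $\frac{1006653}{1437226} \approx 0.70041$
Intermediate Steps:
$z{\left(T,J \right)} = \frac{J}{7}$
$X{\left(s \right)} = \frac{2 s}{7}$ ($X{\left(s \right)} = \frac{1}{7} \cdot 1 \left(s + s\right) = \frac{2 s}{7}$)
$\frac{309}{502} + \frac{\left(11 + X{\left(2 \right)}\right) 3}{409} = \frac{309}{502} + \frac{\left(11 + \frac{2}{7} \cdot 2\right) 3}{409} = 309 \cdot \frac{1}{502} + \left(11 + \frac{4}{7}\right) 3 \cdot \frac{1}{409} = \frac{309}{502} + \frac{81}{7} \cdot 3 \cdot \frac{1}{409} = \frac{309}{502} + \frac{243}{7} \cdot \frac{1}{409} = \frac{309}{502} + \frac{243}{2863} = \frac{1006653}{1437226}$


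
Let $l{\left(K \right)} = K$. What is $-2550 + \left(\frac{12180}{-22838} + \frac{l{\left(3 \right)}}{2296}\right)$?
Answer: $- \frac{66869909583}{26218024} \approx -2550.5$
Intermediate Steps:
$-2550 + \left(\frac{12180}{-22838} + \frac{l{\left(3 \right)}}{2296}\right) = -2550 + \left(\frac{12180}{-22838} + \frac{3}{2296}\right) = -2550 + \left(12180 \left(- \frac{1}{22838}\right) + 3 \cdot \frac{1}{2296}\right) = -2550 + \left(- \frac{6090}{11419} + \frac{3}{2296}\right) = -2550 - \frac{13948383}{26218024} = - \frac{66869909583}{26218024}$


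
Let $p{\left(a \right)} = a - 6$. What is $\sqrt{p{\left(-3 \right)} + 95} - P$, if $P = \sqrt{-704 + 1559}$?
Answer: $\sqrt{86} - 3 \sqrt{95} \approx -19.967$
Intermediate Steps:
$P = 3 \sqrt{95}$ ($P = \sqrt{855} = 3 \sqrt{95} \approx 29.24$)
$p{\left(a \right)} = -6 + a$
$\sqrt{p{\left(-3 \right)} + 95} - P = \sqrt{\left(-6 - 3\right) + 95} - 3 \sqrt{95} = \sqrt{-9 + 95} - 3 \sqrt{95} = \sqrt{86} - 3 \sqrt{95}$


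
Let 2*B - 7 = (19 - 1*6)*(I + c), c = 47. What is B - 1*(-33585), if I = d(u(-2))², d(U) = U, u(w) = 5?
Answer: 68113/2 ≈ 34057.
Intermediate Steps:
I = 25 (I = 5² = 25)
B = 943/2 (B = 7/2 + ((19 - 1*6)*(25 + 47))/2 = 7/2 + ((19 - 6)*72)/2 = 7/2 + (13*72)/2 = 7/2 + (½)*936 = 7/2 + 468 = 943/2 ≈ 471.50)
B - 1*(-33585) = 943/2 - 1*(-33585) = 943/2 + 33585 = 68113/2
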